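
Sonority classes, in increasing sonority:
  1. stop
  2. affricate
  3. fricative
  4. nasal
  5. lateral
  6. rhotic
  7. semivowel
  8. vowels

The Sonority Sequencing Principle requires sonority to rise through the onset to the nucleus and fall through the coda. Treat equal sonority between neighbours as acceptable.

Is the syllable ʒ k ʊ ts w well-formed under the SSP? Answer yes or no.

Onset: /ʒ/ is a fricative (sonority 3), /k/ is a stop (sonority 1); then the nucleus /ʊ/ (sonority 8).
Onset profile 3-1-8 — does not rise throughout.
Coda: /ts/ is an affricate (sonority 2), /w/ is a semivowel (sonority 7).
Coda profile 8-2-7 — does not fall throughout.

no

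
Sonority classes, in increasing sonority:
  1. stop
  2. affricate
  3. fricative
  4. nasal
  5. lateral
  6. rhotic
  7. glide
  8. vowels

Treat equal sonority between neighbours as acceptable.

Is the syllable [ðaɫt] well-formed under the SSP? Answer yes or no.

Onset: /ð/ is a fricative (sonority 3); then the nucleus /a/ (sonority 8).
Onset profile 3-8 — rises to the nucleus.
Coda: /ɫ/ is a lateral (sonority 5), /t/ is a stop (sonority 1).
Coda profile 8-5-1 — falls from the nucleus.

yes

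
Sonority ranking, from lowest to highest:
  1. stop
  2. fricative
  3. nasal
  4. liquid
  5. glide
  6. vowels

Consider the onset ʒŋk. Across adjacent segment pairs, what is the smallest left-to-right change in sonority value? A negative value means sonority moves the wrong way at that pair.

/ʒ/ — fricative, sonority 2.
/ŋ/ — nasal, sonority 3.
/k/ — stop, sonority 1.
/ʒ/→/ŋ/: change +1.
/ŋ/→/k/: change -2.
Minimum = -2.

-2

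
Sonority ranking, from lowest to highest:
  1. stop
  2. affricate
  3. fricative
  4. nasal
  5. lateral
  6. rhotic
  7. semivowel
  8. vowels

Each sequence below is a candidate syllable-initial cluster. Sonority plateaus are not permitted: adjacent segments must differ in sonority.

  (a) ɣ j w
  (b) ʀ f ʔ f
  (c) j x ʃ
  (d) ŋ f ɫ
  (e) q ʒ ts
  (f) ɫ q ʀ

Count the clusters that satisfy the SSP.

(a) 3-7-7 → violates
(b) 6-3-1-3 → violates
(c) 7-3-3 → violates
(d) 4-3-5 → violates
(e) 1-3-2 → violates
(f) 5-1-6 → violates

0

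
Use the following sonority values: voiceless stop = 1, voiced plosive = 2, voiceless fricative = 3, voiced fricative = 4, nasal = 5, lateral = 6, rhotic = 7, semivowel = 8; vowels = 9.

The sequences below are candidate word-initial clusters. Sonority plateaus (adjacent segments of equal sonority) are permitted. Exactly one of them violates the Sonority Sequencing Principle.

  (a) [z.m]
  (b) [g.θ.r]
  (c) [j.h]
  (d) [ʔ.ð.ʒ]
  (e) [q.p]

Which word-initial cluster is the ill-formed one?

(a) 4-5 → obeys
(b) 2-3-7 → obeys
(c) 8-3 → violates
(d) 1-4-4 → obeys
(e) 1-1 → obeys

c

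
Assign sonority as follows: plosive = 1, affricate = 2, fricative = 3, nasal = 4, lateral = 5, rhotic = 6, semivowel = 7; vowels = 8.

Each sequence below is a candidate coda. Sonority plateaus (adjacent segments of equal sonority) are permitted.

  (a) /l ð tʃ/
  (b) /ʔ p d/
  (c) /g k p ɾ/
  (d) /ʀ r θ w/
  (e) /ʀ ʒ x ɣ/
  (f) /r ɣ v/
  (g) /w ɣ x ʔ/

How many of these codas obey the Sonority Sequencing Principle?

5

(a) /l ð tʃ/: profile 5-3-2 — obeys.
(b) /ʔ p d/: profile 1-1-1 — obeys.
(c) /g k p ɾ/: profile 1-1-1-6 — violates.
(d) /ʀ r θ w/: profile 6-6-3-7 — violates.
(e) /ʀ ʒ x ɣ/: profile 6-3-3-3 — obeys.
(f) /r ɣ v/: profile 6-3-3 — obeys.
(g) /w ɣ x ʔ/: profile 7-3-3-1 — obeys.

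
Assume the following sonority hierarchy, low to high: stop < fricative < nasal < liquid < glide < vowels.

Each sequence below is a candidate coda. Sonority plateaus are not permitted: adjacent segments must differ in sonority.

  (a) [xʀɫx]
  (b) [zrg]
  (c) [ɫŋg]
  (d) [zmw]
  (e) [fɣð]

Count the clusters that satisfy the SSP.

1

(a) sonority 2-4-4-2: ill-formed.
(b) sonority 2-4-1: ill-formed.
(c) sonority 4-3-1: well-formed.
(d) sonority 2-3-5: ill-formed.
(e) sonority 2-2-2: ill-formed.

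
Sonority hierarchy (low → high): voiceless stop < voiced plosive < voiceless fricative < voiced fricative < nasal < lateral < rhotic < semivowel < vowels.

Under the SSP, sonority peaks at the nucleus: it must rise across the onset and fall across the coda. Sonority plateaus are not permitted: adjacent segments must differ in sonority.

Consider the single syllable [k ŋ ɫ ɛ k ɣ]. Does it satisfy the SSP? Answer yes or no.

Onset: /k/ is a voiceless stop (sonority 1), /ŋ/ is a nasal (sonority 5), /ɫ/ is a lateral (sonority 6); then the nucleus /ɛ/ (sonority 9).
Onset profile 1-5-6-9 — rises to the nucleus.
Coda: /k/ is a voiceless stop (sonority 1), /ɣ/ is a voiced fricative (sonority 4).
Coda profile 9-1-4 — does not strictly fall throughout.

no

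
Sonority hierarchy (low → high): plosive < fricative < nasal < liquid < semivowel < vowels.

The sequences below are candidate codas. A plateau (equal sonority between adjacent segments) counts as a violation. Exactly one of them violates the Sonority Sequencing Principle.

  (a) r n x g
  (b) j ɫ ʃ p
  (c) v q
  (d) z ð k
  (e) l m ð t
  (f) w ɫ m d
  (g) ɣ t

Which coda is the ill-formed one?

d

(a) sonority 4-3-2-1: well-formed.
(b) sonority 5-4-2-1: well-formed.
(c) sonority 2-1: well-formed.
(d) sonority 2-2-1: ill-formed.
(e) sonority 4-3-2-1: well-formed.
(f) sonority 5-4-3-1: well-formed.
(g) sonority 2-1: well-formed.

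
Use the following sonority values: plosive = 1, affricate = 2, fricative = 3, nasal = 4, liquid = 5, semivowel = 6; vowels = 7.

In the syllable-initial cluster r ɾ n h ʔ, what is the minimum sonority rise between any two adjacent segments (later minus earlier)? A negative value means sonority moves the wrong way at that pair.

/r/ — liquid, sonority 5.
/ɾ/ — liquid, sonority 5.
/n/ — nasal, sonority 4.
/h/ — fricative, sonority 3.
/ʔ/ — plosive, sonority 1.
/r/→/ɾ/: change +0.
/ɾ/→/n/: change -1.
/n/→/h/: change -1.
/h/→/ʔ/: change -2.
Minimum = -2.

-2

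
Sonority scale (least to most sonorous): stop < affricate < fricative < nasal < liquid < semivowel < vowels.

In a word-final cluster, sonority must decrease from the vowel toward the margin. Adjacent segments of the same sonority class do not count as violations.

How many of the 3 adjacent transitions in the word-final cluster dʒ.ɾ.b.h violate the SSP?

2

/dʒ/: affricate = 2.
/ɾ/: liquid = 5.
/b/: stop = 1.
/h/: fricative = 3.
/dʒ/→/ɾ/: 2→5 (does not fall) — violation.
/ɾ/→/b/: 5→1 (falls) — ok.
/b/→/h/: 1→3 (does not fall) — violation.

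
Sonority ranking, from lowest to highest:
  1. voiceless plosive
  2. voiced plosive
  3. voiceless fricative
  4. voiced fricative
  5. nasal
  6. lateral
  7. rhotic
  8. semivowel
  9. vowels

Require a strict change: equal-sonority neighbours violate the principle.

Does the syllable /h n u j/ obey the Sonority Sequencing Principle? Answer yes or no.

Onset: /h/ is a voiceless fricative (sonority 3), /n/ is a nasal (sonority 5); then the nucleus /u/ (sonority 9).
Onset profile 3-5-9 — rises to the nucleus.
Coda: /j/ is a semivowel (sonority 8).
Coda profile 9-8 — falls from the nucleus.

yes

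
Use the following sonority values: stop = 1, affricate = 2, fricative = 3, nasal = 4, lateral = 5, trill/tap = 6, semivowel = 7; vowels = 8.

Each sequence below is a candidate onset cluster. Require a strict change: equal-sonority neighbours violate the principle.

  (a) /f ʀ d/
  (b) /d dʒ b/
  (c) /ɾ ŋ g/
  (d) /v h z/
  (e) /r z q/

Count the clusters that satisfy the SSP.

0

(a) sonority 3-6-1: ill-formed.
(b) sonority 1-2-1: ill-formed.
(c) sonority 6-4-1: ill-formed.
(d) sonority 3-3-3: ill-formed.
(e) sonority 6-3-1: ill-formed.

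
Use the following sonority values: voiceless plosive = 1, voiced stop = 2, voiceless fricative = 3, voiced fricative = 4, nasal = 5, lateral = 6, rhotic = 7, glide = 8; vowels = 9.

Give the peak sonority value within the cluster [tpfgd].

/t/ is a voiceless plosive (sonority 1).
/p/ is a voiceless plosive (sonority 1).
/f/ is a voiceless fricative (sonority 3).
/g/ is a voiced stop (sonority 2).
/d/ is a voiced stop (sonority 2).
The maximum is 3.

3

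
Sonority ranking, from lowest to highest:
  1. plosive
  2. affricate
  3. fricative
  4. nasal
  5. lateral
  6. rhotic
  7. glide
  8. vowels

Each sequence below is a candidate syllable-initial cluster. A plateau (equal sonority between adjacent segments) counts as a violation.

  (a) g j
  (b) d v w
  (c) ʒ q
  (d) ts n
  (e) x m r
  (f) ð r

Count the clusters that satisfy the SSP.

(a) g j: profile 1-7 — obeys.
(b) d v w: profile 1-3-7 — obeys.
(c) ʒ q: profile 3-1 — violates.
(d) ts n: profile 2-4 — obeys.
(e) x m r: profile 3-4-6 — obeys.
(f) ð r: profile 3-6 — obeys.

5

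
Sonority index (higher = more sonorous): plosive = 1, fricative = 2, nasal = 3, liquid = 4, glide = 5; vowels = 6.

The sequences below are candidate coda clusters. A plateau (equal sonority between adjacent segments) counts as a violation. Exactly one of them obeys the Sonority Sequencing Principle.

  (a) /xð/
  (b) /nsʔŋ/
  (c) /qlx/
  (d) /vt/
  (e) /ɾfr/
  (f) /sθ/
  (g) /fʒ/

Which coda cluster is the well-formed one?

(a) 2-2 → violates
(b) 3-2-1-3 → violates
(c) 1-4-2 → violates
(d) 2-1 → obeys
(e) 4-2-4 → violates
(f) 2-2 → violates
(g) 2-2 → violates

d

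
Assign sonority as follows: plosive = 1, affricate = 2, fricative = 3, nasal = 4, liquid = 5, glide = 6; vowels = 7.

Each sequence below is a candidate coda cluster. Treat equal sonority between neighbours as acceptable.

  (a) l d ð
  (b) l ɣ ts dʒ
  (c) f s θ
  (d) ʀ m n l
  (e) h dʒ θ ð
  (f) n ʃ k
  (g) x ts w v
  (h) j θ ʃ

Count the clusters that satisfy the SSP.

4

(a) l d ð: profile 5-1-3 — violates.
(b) l ɣ ts dʒ: profile 5-3-2-2 — obeys.
(c) f s θ: profile 3-3-3 — obeys.
(d) ʀ m n l: profile 5-4-4-5 — violates.
(e) h dʒ θ ð: profile 3-2-3-3 — violates.
(f) n ʃ k: profile 4-3-1 — obeys.
(g) x ts w v: profile 3-2-6-3 — violates.
(h) j θ ʃ: profile 6-3-3 — obeys.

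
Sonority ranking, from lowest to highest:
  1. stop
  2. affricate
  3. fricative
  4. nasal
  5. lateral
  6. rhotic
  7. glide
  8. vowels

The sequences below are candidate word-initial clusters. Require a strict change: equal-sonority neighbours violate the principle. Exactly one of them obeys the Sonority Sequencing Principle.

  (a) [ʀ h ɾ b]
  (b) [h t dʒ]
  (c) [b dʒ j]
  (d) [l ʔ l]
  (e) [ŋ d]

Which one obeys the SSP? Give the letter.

c

(a) sonority 6-3-6-1: ill-formed.
(b) sonority 3-1-2: ill-formed.
(c) sonority 1-2-7: well-formed.
(d) sonority 5-1-5: ill-formed.
(e) sonority 4-1: ill-formed.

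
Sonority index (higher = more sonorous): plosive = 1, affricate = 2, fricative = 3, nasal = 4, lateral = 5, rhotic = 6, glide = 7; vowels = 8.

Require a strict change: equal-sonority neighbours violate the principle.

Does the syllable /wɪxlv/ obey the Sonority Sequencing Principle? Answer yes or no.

Onset: /w/ is a glide (sonority 7); then the nucleus /ɪ/ (sonority 8).
Onset profile 7-8 — rises to the nucleus.
Coda: /x/ is a fricative (sonority 3), /l/ is a lateral (sonority 5), /v/ is a fricative (sonority 3).
Coda profile 8-3-5-3 — does not strictly fall throughout.

no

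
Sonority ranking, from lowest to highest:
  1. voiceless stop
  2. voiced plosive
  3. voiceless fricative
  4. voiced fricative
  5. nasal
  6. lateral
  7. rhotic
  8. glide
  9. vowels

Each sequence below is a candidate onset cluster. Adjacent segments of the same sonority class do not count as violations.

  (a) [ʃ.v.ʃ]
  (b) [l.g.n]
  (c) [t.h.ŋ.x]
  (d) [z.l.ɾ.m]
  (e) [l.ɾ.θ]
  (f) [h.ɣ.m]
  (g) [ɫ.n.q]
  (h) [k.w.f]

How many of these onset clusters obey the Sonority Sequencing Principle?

1

(a) sonority 3-4-3: ill-formed.
(b) sonority 6-2-5: ill-formed.
(c) sonority 1-3-5-3: ill-formed.
(d) sonority 4-6-7-5: ill-formed.
(e) sonority 6-7-3: ill-formed.
(f) sonority 3-4-5: well-formed.
(g) sonority 6-5-1: ill-formed.
(h) sonority 1-8-3: ill-formed.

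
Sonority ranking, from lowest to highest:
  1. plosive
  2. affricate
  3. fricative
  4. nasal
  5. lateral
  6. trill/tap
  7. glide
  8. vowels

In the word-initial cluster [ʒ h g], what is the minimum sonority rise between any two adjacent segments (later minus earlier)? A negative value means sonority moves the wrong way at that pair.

-2

/ʒ/ — fricative, sonority 3.
/h/ — fricative, sonority 3.
/g/ — plosive, sonority 1.
/ʒ/→/h/: change +0.
/h/→/g/: change -2.
Minimum = -2.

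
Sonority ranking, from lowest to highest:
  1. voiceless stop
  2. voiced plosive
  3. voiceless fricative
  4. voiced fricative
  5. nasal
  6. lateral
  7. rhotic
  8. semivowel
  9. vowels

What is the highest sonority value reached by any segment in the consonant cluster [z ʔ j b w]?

8

/z/: voiced fricative = 4.
/ʔ/: voiceless stop = 1.
/j/: semivowel = 8.
/b/: voiced plosive = 2.
/w/: semivowel = 8.
The maximum is 8.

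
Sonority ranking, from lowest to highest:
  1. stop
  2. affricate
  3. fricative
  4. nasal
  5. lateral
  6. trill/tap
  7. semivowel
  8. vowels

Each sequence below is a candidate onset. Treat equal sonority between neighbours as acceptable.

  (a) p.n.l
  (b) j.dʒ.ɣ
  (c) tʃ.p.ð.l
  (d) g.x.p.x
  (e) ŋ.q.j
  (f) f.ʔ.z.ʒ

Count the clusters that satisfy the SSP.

(a) p.n.l: profile 1-4-5 — obeys.
(b) j.dʒ.ɣ: profile 7-2-3 — violates.
(c) tʃ.p.ð.l: profile 2-1-3-5 — violates.
(d) g.x.p.x: profile 1-3-1-3 — violates.
(e) ŋ.q.j: profile 4-1-7 — violates.
(f) f.ʔ.z.ʒ: profile 3-1-3-3 — violates.

1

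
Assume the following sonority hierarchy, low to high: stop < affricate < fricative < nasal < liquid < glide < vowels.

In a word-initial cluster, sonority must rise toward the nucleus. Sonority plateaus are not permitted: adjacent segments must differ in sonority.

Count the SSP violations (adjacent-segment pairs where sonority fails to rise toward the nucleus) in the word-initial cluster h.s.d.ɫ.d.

/h/: fricative = 3.
/s/: fricative = 3.
/d/: stop = 1.
/ɫ/: liquid = 5.
/d/: stop = 1.
/h/→/s/: 3→3 (plateau) — violation.
/s/→/d/: 3→1 (does not rise) — violation.
/d/→/ɫ/: 1→5 (rises) — ok.
/ɫ/→/d/: 5→1 (does not rise) — violation.

3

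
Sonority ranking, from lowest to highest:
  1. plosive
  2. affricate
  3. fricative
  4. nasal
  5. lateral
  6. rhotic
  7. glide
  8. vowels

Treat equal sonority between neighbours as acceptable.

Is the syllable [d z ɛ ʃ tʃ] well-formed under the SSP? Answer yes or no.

yes

Onset: /d/ is a plosive (sonority 1), /z/ is a fricative (sonority 3); then the nucleus /ɛ/ (sonority 8).
Onset profile 1-3-8 — rises to the nucleus.
Coda: /ʃ/ is a fricative (sonority 3), /tʃ/ is an affricate (sonority 2).
Coda profile 8-3-2 — falls from the nucleus.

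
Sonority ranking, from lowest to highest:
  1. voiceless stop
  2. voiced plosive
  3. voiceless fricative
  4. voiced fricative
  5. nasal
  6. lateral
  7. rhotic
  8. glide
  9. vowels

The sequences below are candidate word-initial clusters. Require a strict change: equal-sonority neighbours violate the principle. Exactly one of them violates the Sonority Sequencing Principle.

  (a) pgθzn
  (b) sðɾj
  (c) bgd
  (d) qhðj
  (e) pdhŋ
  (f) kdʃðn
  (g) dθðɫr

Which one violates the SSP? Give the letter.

c

(a) 1-2-3-4-5 → obeys
(b) 3-4-7-8 → obeys
(c) 2-2-2 → violates
(d) 1-3-4-8 → obeys
(e) 1-2-3-5 → obeys
(f) 1-2-3-4-5 → obeys
(g) 2-3-4-6-7 → obeys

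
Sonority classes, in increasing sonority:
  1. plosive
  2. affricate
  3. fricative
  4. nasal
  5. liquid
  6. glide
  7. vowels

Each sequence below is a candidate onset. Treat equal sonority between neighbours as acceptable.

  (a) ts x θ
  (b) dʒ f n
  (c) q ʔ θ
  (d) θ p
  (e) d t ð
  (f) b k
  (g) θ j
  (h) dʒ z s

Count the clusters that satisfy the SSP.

(a) sonority 2-3-3: well-formed.
(b) sonority 2-3-4: well-formed.
(c) sonority 1-1-3: well-formed.
(d) sonority 3-1: ill-formed.
(e) sonority 1-1-3: well-formed.
(f) sonority 1-1: well-formed.
(g) sonority 3-6: well-formed.
(h) sonority 2-3-3: well-formed.

7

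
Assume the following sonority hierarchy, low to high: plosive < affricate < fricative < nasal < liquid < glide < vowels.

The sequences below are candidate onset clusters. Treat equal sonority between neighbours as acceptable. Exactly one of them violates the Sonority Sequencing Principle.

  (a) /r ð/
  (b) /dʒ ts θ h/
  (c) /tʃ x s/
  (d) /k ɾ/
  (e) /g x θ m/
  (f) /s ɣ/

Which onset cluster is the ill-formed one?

(a) 5-3 → violates
(b) 2-2-3-3 → obeys
(c) 2-3-3 → obeys
(d) 1-5 → obeys
(e) 1-3-3-4 → obeys
(f) 3-3 → obeys

a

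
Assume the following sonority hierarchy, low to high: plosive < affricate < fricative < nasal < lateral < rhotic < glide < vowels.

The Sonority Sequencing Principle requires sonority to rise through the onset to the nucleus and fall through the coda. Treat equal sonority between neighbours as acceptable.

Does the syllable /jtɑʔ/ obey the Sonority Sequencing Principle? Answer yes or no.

Onset: /j/ is a glide (sonority 7), /t/ is a plosive (sonority 1); then the nucleus /ɑ/ (sonority 8).
Onset profile 7-1-8 — does not rise throughout.
Coda: /ʔ/ is a plosive (sonority 1).
Coda profile 8-1 — falls from the nucleus.

no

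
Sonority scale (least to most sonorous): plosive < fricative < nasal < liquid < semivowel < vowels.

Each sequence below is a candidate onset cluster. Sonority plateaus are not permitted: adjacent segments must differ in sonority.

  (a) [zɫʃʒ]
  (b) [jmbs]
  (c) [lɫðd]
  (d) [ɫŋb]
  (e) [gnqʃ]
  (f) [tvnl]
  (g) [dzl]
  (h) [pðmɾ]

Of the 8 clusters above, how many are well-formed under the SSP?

3

(a) [zɫʃʒ]: profile 2-4-2-2 — violates.
(b) [jmbs]: profile 5-3-1-2 — violates.
(c) [lɫðd]: profile 4-4-2-1 — violates.
(d) [ɫŋb]: profile 4-3-1 — violates.
(e) [gnqʃ]: profile 1-3-1-2 — violates.
(f) [tvnl]: profile 1-2-3-4 — obeys.
(g) [dzl]: profile 1-2-4 — obeys.
(h) [pðmɾ]: profile 1-2-3-4 — obeys.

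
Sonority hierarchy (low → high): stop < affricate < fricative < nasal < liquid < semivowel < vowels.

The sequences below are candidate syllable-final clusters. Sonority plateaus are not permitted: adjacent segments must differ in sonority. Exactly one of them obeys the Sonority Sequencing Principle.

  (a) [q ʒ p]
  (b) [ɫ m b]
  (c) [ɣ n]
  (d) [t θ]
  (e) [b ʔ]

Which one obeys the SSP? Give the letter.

b

(a) [q ʒ p]: profile 1-3-1 — violates.
(b) [ɫ m b]: profile 5-4-1 — obeys.
(c) [ɣ n]: profile 3-4 — violates.
(d) [t θ]: profile 1-3 — violates.
(e) [b ʔ]: profile 1-1 — violates.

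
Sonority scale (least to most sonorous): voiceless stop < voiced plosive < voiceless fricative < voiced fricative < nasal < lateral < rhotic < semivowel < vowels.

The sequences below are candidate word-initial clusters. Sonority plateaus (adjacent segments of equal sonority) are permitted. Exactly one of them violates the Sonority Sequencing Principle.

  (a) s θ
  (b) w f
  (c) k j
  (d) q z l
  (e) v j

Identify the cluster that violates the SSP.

(a) sonority 3-3: well-formed.
(b) sonority 8-3: ill-formed.
(c) sonority 1-8: well-formed.
(d) sonority 1-4-6: well-formed.
(e) sonority 4-8: well-formed.

b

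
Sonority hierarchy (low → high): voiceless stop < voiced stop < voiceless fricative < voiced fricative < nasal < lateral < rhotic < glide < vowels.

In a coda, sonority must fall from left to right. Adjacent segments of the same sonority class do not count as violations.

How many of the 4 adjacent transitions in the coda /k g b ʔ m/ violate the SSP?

/k/ — voiceless stop, sonority 1.
/g/ — voiced stop, sonority 2.
/b/ — voiced stop, sonority 2.
/ʔ/ — voiceless stop, sonority 1.
/m/ — nasal, sonority 5.
/k/→/g/: 1→2 (does not fall) — violation.
/g/→/b/: 2→2 (plateau, allowed) — ok.
/b/→/ʔ/: 2→1 (falls) — ok.
/ʔ/→/m/: 1→5 (does not fall) — violation.

2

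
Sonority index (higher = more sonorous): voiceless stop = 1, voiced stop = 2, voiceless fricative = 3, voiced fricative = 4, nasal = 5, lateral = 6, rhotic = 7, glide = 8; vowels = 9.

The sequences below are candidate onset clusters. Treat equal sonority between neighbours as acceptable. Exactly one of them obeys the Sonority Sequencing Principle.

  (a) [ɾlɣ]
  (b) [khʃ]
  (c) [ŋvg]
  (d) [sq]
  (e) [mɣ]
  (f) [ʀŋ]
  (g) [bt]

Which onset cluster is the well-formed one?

b

(a) 7-6-4 → violates
(b) 1-3-3 → obeys
(c) 5-4-2 → violates
(d) 3-1 → violates
(e) 5-4 → violates
(f) 7-5 → violates
(g) 2-1 → violates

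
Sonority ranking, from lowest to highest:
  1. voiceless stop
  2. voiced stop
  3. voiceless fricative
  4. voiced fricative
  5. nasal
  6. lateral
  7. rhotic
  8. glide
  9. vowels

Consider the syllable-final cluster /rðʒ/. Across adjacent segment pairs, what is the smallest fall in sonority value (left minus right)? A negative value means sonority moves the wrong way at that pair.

/r/: rhotic = 7.
/ð/: voiced fricative = 4.
/ʒ/: voiced fricative = 4.
/r/→/ð/: change +3.
/ð/→/ʒ/: change +0.
Minimum = 0.

0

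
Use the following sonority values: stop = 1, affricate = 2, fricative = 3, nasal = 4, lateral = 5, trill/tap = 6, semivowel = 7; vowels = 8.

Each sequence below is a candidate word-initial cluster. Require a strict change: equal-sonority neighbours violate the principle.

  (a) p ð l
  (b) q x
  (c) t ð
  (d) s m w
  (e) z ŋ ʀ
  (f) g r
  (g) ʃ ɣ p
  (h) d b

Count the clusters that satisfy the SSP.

(a) p ð l: profile 1-3-5 — obeys.
(b) q x: profile 1-3 — obeys.
(c) t ð: profile 1-3 — obeys.
(d) s m w: profile 3-4-7 — obeys.
(e) z ŋ ʀ: profile 3-4-6 — obeys.
(f) g r: profile 1-6 — obeys.
(g) ʃ ɣ p: profile 3-3-1 — violates.
(h) d b: profile 1-1 — violates.

6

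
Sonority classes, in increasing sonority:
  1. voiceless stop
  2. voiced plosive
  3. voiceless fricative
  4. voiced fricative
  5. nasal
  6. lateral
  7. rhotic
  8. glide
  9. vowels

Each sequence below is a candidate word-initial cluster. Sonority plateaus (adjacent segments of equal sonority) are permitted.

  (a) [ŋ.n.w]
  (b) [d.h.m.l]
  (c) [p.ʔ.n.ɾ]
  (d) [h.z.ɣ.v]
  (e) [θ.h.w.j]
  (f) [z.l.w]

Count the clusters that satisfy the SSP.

(a) [ŋ.n.w]: profile 5-5-8 — obeys.
(b) [d.h.m.l]: profile 2-3-5-6 — obeys.
(c) [p.ʔ.n.ɾ]: profile 1-1-5-7 — obeys.
(d) [h.z.ɣ.v]: profile 3-4-4-4 — obeys.
(e) [θ.h.w.j]: profile 3-3-8-8 — obeys.
(f) [z.l.w]: profile 4-6-8 — obeys.

6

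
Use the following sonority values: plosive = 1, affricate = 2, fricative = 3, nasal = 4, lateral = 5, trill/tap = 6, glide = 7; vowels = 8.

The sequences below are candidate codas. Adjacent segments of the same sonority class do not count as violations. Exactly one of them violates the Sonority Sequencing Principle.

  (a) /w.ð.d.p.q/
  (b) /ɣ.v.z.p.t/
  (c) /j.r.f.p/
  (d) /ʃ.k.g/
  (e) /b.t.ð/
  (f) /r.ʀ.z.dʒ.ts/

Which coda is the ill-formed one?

e

(a) /w.ð.d.p.q/: profile 7-3-1-1-1 — obeys.
(b) /ɣ.v.z.p.t/: profile 3-3-3-1-1 — obeys.
(c) /j.r.f.p/: profile 7-6-3-1 — obeys.
(d) /ʃ.k.g/: profile 3-1-1 — obeys.
(e) /b.t.ð/: profile 1-1-3 — violates.
(f) /r.ʀ.z.dʒ.ts/: profile 6-6-3-2-2 — obeys.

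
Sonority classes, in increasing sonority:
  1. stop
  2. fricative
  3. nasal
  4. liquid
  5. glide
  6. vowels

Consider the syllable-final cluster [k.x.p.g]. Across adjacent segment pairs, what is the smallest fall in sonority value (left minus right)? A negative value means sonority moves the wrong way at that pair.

/k/ is a stop (sonority 1).
/x/ is a fricative (sonority 2).
/p/ is a stop (sonority 1).
/g/ is a stop (sonority 1).
/k/→/x/: change -1.
/x/→/p/: change +1.
/p/→/g/: change +0.
Minimum = -1.

-1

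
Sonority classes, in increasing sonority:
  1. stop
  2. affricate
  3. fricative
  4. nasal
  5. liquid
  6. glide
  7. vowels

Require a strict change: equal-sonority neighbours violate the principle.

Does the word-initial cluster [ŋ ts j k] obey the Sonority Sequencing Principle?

no

/ŋ/ is a nasal (sonority 4).
/ts/ is an affricate (sonority 2).
/j/ is a glide (sonority 6).
/k/ is a stop (sonority 1).
The profile is 4-2-6-1. Between /ŋ/ (4) and /ts/ (2) sonority does not rise, so the cluster violates the SSP.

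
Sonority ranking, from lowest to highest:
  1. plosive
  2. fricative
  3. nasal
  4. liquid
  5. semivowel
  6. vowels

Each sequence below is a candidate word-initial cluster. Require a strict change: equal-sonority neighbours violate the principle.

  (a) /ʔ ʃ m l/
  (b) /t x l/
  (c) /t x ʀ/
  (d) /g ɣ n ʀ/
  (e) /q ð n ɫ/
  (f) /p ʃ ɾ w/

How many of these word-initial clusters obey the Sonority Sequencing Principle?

(a) 1-2-3-4 → obeys
(b) 1-2-4 → obeys
(c) 1-2-4 → obeys
(d) 1-2-3-4 → obeys
(e) 1-2-3-4 → obeys
(f) 1-2-4-5 → obeys

6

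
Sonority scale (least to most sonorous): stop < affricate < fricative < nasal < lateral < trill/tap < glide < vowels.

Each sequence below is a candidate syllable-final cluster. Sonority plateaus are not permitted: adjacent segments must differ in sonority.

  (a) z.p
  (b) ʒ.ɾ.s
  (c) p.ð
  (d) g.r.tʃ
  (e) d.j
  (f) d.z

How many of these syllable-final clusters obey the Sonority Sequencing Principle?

(a) sonority 3-1: well-formed.
(b) sonority 3-6-3: ill-formed.
(c) sonority 1-3: ill-formed.
(d) sonority 1-6-2: ill-formed.
(e) sonority 1-7: ill-formed.
(f) sonority 1-3: ill-formed.

1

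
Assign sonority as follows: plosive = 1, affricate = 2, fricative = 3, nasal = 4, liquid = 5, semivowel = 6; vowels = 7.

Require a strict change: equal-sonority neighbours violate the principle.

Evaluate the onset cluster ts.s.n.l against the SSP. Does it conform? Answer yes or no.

yes

/ts/ — affricate, sonority 2.
/s/ — fricative, sonority 3.
/n/ — nasal, sonority 4.
/l/ — liquid, sonority 5.
The profile 2-3-4-5 strictly rises, so the onset cluster satisfies the SSP.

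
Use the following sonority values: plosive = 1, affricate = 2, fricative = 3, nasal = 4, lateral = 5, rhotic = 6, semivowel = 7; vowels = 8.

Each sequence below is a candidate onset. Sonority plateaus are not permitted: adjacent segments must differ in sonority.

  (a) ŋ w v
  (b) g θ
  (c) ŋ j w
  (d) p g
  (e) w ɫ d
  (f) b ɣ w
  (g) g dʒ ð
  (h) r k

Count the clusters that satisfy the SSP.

(a) ŋ w v: profile 4-7-3 — violates.
(b) g θ: profile 1-3 — obeys.
(c) ŋ j w: profile 4-7-7 — violates.
(d) p g: profile 1-1 — violates.
(e) w ɫ d: profile 7-5-1 — violates.
(f) b ɣ w: profile 1-3-7 — obeys.
(g) g dʒ ð: profile 1-2-3 — obeys.
(h) r k: profile 6-1 — violates.

3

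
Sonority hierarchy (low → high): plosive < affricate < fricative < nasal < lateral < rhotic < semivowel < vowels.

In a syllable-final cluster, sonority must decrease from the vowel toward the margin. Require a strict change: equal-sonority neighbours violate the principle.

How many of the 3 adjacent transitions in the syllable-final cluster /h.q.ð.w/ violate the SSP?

2

/h/: fricative = 3.
/q/: plosive = 1.
/ð/: fricative = 3.
/w/: semivowel = 7.
/h/→/q/: 3→1 (falls) — ok.
/q/→/ð/: 1→3 (does not fall) — violation.
/ð/→/w/: 3→7 (does not fall) — violation.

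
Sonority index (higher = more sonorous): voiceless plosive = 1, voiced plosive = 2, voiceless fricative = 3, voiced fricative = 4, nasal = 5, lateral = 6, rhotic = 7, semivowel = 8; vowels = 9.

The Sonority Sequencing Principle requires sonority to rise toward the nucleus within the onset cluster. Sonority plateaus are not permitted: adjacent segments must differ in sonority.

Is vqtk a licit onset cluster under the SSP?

/v/: voiced fricative = 4.
/q/: voiceless plosive = 1.
/t/: voiceless plosive = 1.
/k/: voiceless plosive = 1.
The profile is 4-1-1-1. Between /v/ (4) and /q/ (1) sonority does not rise, so the cluster violates the SSP.

no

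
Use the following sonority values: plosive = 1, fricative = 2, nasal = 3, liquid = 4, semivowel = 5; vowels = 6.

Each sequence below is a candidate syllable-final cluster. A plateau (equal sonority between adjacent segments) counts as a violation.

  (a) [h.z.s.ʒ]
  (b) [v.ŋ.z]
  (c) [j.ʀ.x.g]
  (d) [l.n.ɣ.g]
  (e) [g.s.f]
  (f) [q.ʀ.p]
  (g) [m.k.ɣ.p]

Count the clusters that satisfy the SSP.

2

(a) [h.z.s.ʒ]: profile 2-2-2-2 — violates.
(b) [v.ŋ.z]: profile 2-3-2 — violates.
(c) [j.ʀ.x.g]: profile 5-4-2-1 — obeys.
(d) [l.n.ɣ.g]: profile 4-3-2-1 — obeys.
(e) [g.s.f]: profile 1-2-2 — violates.
(f) [q.ʀ.p]: profile 1-4-1 — violates.
(g) [m.k.ɣ.p]: profile 3-1-2-1 — violates.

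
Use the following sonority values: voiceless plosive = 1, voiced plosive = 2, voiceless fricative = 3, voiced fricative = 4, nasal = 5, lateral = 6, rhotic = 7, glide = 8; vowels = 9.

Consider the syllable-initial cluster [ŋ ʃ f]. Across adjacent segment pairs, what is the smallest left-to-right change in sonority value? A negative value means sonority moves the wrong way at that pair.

/ŋ/: nasal = 5.
/ʃ/: voiceless fricative = 3.
/f/: voiceless fricative = 3.
/ŋ/→/ʃ/: change -2.
/ʃ/→/f/: change +0.
Minimum = -2.

-2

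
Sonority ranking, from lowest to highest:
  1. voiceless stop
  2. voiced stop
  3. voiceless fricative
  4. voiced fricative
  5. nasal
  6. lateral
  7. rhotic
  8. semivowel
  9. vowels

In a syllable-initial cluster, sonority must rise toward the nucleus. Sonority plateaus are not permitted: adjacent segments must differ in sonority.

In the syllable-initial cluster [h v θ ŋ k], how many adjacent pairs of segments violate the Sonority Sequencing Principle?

/h/ — voiceless fricative, sonority 3.
/v/ — voiced fricative, sonority 4.
/θ/ — voiceless fricative, sonority 3.
/ŋ/ — nasal, sonority 5.
/k/ — voiceless stop, sonority 1.
/h/→/v/: 3→4 (rises) — ok.
/v/→/θ/: 4→3 (does not rise) — violation.
/θ/→/ŋ/: 3→5 (rises) — ok.
/ŋ/→/k/: 5→1 (does not rise) — violation.

2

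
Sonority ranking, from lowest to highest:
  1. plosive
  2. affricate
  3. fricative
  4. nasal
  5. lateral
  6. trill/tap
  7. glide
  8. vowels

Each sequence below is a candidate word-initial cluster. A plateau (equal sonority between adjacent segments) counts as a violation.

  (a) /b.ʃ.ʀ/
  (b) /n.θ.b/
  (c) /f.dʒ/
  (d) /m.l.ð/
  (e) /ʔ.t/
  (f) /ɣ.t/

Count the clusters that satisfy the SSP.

1

(a) /b.ʃ.ʀ/: profile 1-3-6 — obeys.
(b) /n.θ.b/: profile 4-3-1 — violates.
(c) /f.dʒ/: profile 3-2 — violates.
(d) /m.l.ð/: profile 4-5-3 — violates.
(e) /ʔ.t/: profile 1-1 — violates.
(f) /ɣ.t/: profile 3-1 — violates.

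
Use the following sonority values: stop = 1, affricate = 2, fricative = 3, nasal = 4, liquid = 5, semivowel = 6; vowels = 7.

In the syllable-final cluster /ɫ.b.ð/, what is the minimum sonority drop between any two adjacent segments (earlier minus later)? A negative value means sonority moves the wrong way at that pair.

-2

/ɫ/: liquid = 5.
/b/: stop = 1.
/ð/: fricative = 3.
/ɫ/→/b/: change +4.
/b/→/ð/: change -2.
Minimum = -2.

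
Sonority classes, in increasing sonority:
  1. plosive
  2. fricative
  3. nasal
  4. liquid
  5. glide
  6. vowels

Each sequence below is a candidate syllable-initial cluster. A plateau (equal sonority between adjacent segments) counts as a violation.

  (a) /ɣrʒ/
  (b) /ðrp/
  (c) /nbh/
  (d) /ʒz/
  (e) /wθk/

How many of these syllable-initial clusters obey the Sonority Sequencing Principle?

0

(a) sonority 2-4-2: ill-formed.
(b) sonority 2-4-1: ill-formed.
(c) sonority 3-1-2: ill-formed.
(d) sonority 2-2: ill-formed.
(e) sonority 5-2-1: ill-formed.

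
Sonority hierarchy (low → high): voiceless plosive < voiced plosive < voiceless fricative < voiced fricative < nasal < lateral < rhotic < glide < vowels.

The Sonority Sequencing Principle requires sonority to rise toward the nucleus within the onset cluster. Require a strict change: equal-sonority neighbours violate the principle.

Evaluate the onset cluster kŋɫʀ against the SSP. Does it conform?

/k/ — voiceless plosive, sonority 1.
/ŋ/ — nasal, sonority 5.
/ɫ/ — lateral, sonority 6.
/ʀ/ — rhotic, sonority 7.
The profile 1-5-6-7 strictly rises, so the onset cluster satisfies the SSP.

yes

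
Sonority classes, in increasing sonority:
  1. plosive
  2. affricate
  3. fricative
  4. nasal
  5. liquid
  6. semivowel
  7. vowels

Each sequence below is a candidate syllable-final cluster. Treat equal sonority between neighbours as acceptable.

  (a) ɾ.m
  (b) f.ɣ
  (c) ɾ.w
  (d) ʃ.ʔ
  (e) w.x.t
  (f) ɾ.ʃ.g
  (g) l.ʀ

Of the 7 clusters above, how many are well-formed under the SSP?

6

(a) sonority 5-4: well-formed.
(b) sonority 3-3: well-formed.
(c) sonority 5-6: ill-formed.
(d) sonority 3-1: well-formed.
(e) sonority 6-3-1: well-formed.
(f) sonority 5-3-1: well-formed.
(g) sonority 5-5: well-formed.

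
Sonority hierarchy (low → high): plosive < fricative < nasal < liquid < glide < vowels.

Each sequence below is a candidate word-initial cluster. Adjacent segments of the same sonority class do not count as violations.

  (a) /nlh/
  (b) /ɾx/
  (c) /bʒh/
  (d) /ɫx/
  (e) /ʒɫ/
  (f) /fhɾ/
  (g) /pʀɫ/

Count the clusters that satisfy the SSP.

4

(a) sonority 3-4-2: ill-formed.
(b) sonority 4-2: ill-formed.
(c) sonority 1-2-2: well-formed.
(d) sonority 4-2: ill-formed.
(e) sonority 2-4: well-formed.
(f) sonority 2-2-4: well-formed.
(g) sonority 1-4-4: well-formed.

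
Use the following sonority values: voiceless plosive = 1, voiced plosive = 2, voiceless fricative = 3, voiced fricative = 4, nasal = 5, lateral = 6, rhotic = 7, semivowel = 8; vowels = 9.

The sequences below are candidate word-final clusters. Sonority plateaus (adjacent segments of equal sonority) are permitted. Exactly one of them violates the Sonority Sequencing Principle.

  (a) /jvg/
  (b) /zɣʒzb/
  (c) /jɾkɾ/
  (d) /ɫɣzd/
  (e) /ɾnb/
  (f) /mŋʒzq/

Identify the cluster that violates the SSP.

c

(a) 8-4-2 → obeys
(b) 4-4-4-4-2 → obeys
(c) 8-7-1-7 → violates
(d) 6-4-4-2 → obeys
(e) 7-5-2 → obeys
(f) 5-5-4-4-1 → obeys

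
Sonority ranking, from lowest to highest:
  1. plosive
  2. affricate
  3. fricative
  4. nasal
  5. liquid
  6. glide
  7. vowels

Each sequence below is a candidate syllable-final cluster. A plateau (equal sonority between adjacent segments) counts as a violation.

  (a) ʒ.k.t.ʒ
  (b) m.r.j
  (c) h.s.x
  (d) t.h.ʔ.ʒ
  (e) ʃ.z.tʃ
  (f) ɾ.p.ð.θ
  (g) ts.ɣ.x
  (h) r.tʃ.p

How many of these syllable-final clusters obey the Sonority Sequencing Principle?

(a) sonority 3-1-1-3: ill-formed.
(b) sonority 4-5-6: ill-formed.
(c) sonority 3-3-3: ill-formed.
(d) sonority 1-3-1-3: ill-formed.
(e) sonority 3-3-2: ill-formed.
(f) sonority 5-1-3-3: ill-formed.
(g) sonority 2-3-3: ill-formed.
(h) sonority 5-2-1: well-formed.

1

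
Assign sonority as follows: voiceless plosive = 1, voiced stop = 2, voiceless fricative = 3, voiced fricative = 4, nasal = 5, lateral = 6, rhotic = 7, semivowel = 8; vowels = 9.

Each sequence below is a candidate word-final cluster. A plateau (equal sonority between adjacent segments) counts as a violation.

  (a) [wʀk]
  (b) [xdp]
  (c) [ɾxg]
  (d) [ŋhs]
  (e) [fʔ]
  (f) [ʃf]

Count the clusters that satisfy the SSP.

(a) sonority 8-7-1: well-formed.
(b) sonority 3-2-1: well-formed.
(c) sonority 7-3-2: well-formed.
(d) sonority 5-3-3: ill-formed.
(e) sonority 3-1: well-formed.
(f) sonority 3-3: ill-formed.

4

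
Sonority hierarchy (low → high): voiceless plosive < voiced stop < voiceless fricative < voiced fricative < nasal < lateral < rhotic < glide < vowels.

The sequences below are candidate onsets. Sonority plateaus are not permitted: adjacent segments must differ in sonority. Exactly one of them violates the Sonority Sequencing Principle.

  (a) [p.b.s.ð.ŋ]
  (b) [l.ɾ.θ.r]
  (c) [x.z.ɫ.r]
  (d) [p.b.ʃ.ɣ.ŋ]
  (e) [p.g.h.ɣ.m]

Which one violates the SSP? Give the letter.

(a) 1-2-3-4-5 → obeys
(b) 6-7-3-7 → violates
(c) 3-4-6-7 → obeys
(d) 1-2-3-4-5 → obeys
(e) 1-2-3-4-5 → obeys

b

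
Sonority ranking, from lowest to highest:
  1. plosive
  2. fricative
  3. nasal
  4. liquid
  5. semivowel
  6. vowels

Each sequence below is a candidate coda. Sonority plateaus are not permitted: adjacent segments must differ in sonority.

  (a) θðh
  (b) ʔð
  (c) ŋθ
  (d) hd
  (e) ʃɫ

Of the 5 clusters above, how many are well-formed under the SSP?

2

(a) θðh: profile 2-2-2 — violates.
(b) ʔð: profile 1-2 — violates.
(c) ŋθ: profile 3-2 — obeys.
(d) hd: profile 2-1 — obeys.
(e) ʃɫ: profile 2-4 — violates.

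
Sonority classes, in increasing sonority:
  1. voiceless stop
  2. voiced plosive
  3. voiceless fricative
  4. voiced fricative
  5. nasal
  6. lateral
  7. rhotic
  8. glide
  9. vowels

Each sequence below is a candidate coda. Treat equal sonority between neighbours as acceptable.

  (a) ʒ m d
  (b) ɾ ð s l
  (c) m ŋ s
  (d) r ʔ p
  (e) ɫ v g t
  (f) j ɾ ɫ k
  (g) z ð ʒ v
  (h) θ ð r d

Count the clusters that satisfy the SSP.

5

(a) ʒ m d: profile 4-5-2 — violates.
(b) ɾ ð s l: profile 7-4-3-6 — violates.
(c) m ŋ s: profile 5-5-3 — obeys.
(d) r ʔ p: profile 7-1-1 — obeys.
(e) ɫ v g t: profile 6-4-2-1 — obeys.
(f) j ɾ ɫ k: profile 8-7-6-1 — obeys.
(g) z ð ʒ v: profile 4-4-4-4 — obeys.
(h) θ ð r d: profile 3-4-7-2 — violates.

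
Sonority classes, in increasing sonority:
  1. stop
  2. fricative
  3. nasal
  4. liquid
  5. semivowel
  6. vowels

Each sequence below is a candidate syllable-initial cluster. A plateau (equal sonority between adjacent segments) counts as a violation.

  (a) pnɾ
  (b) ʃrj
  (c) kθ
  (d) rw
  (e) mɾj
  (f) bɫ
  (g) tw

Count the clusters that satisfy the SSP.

7

(a) sonority 1-3-4: well-formed.
(b) sonority 2-4-5: well-formed.
(c) sonority 1-2: well-formed.
(d) sonority 4-5: well-formed.
(e) sonority 3-4-5: well-formed.
(f) sonority 1-4: well-formed.
(g) sonority 1-5: well-formed.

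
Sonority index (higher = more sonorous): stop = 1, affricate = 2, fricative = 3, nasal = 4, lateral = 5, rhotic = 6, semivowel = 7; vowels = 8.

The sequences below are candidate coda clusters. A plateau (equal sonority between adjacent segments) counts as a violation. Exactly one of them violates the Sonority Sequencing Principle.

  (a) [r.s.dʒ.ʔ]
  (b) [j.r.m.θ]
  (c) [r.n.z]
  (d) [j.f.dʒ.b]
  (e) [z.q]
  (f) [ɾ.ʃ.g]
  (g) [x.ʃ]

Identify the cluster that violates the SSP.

g

(a) [r.s.dʒ.ʔ]: profile 6-3-2-1 — obeys.
(b) [j.r.m.θ]: profile 7-6-4-3 — obeys.
(c) [r.n.z]: profile 6-4-3 — obeys.
(d) [j.f.dʒ.b]: profile 7-3-2-1 — obeys.
(e) [z.q]: profile 3-1 — obeys.
(f) [ɾ.ʃ.g]: profile 6-3-1 — obeys.
(g) [x.ʃ]: profile 3-3 — violates.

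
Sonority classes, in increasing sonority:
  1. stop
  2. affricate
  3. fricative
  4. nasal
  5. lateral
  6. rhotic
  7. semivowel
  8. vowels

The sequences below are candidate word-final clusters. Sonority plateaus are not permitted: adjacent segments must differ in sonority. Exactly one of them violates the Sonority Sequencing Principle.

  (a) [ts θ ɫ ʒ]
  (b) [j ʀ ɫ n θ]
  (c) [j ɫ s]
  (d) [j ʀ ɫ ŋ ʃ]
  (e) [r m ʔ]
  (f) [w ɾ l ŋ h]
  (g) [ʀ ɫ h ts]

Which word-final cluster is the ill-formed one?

a

(a) sonority 2-3-5-3: ill-formed.
(b) sonority 7-6-5-4-3: well-formed.
(c) sonority 7-5-3: well-formed.
(d) sonority 7-6-5-4-3: well-formed.
(e) sonority 6-4-1: well-formed.
(f) sonority 7-6-5-4-3: well-formed.
(g) sonority 6-5-3-2: well-formed.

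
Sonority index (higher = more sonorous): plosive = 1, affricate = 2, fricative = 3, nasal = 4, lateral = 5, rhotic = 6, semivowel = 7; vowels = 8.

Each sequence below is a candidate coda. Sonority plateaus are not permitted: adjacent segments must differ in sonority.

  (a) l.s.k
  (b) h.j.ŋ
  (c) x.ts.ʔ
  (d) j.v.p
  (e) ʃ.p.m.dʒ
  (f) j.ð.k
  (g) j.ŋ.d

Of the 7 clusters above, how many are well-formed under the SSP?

(a) l.s.k: profile 5-3-1 — obeys.
(b) h.j.ŋ: profile 3-7-4 — violates.
(c) x.ts.ʔ: profile 3-2-1 — obeys.
(d) j.v.p: profile 7-3-1 — obeys.
(e) ʃ.p.m.dʒ: profile 3-1-4-2 — violates.
(f) j.ð.k: profile 7-3-1 — obeys.
(g) j.ŋ.d: profile 7-4-1 — obeys.

5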